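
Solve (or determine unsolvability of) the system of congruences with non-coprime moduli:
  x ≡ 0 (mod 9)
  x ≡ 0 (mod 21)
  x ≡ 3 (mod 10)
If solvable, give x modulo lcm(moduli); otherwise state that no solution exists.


Moduli 9, 21, 10 are not pairwise coprime, so CRT works modulo lcm(m_i) when all pairwise compatibility conditions hold.
Pairwise compatibility: gcd(m_i, m_j) must divide a_i - a_j for every pair.
Merge one congruence at a time:
  Start: x ≡ 0 (mod 9).
  Combine with x ≡ 0 (mod 21): gcd(9, 21) = 3; 0 - 0 = 0, which IS divisible by 3, so compatible.
    Write x = 0 + 9·t and substitute into x ≡ 0 (mod 21): 9·t ≡ 0 − 0 = 0 (mod 21).
    Divide the congruence (and modulus) by g = 3: 3·t ≡ 0 (mod 7).
    The inverse of 3 mod 7 is 5 (since 3·5 = 15 = 2·7 + 1), so t ≡ 5·0 = 0 ≡ 0 (mod 7).
    Then x = 0 + 9·0 = 0, valid modulo lcm(9, 21) = 63: x ≡ 0 (mod 63).
  Combine with x ≡ 3 (mod 10): gcd(63, 10) = 1; 3 - 0 = 3, which IS divisible by 1, so compatible.
    Write x = 0 + 63·t and substitute into x ≡ 3 (mod 10): 63·t ≡ 3 − 0 = 3 (mod 10).
    Reduce coefficients mod 10: 3·t ≡ 3 (mod 10).
    The inverse of 3 mod 10 is 7 (since 3·7 = 21 = 2·10 + 1), so t ≡ 7·3 = 21 ≡ 1 (mod 10).
    Then x = 0 + 63·1 = 63, valid modulo lcm(63, 10) = 630: x ≡ 63 (mod 630).
Verify: 63 mod 9 = 0, 63 mod 21 = 0, 63 mod 10 = 3.

x ≡ 63 (mod 630).


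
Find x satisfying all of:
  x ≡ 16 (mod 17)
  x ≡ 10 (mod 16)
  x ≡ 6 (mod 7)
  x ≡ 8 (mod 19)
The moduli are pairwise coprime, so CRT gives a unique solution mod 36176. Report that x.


Product of moduli M = 17 · 16 · 7 · 19 = 36176.
Merge one congruence at a time:
  Start: x ≡ 16 (mod 17).
  Combine with x ≡ 10 (mod 16); new modulus lcm = 272.
    Write x = 16 + 17·t and substitute into x ≡ 10 (mod 16): 17·t ≡ 10 − 16 = -6 (mod 16).
    Reduce coefficients mod 16: 1·t ≡ 10 (mod 16).
    So t ≡ 10 (mod 16).
    Then x = 16 + 17·10 = 186, valid modulo lcm(17, 16) = 272: x ≡ 186 (mod 272).
  Combine with x ≡ 6 (mod 7); new modulus lcm = 1904.
    Write x = 186 + 272·t and substitute into x ≡ 6 (mod 7): 272·t ≡ 6 − 186 = -180 (mod 7).
    Reduce coefficients mod 7: 6·t ≡ 2 (mod 7).
    The inverse of 6 mod 7 is 6 (since 6·6 = 36 = 5·7 + 1), so t ≡ 6·2 = 12 ≡ 5 (mod 7).
    Then x = 186 + 272·5 = 1546, valid modulo lcm(272, 7) = 1904: x ≡ 1546 (mod 1904).
  Combine with x ≡ 8 (mod 19); new modulus lcm = 36176.
    Write x = 1546 + 1904·t and substitute into x ≡ 8 (mod 19): 1904·t ≡ 8 − 1546 = -1538 (mod 19).
    Reduce coefficients mod 19: 4·t ≡ 1 (mod 19).
    The inverse of 4 mod 19 is 5 (since 4·5 = 20 = 1·19 + 1), so t ≡ 5·1 = 5 ≡ 5 (mod 19).
    Then x = 1546 + 1904·5 = 11066, valid modulo lcm(1904, 19) = 36176: x ≡ 11066 (mod 36176).
Verify against each original: 11066 mod 17 = 16, 11066 mod 16 = 10, 11066 mod 7 = 6, 11066 mod 19 = 8.

x ≡ 11066 (mod 36176).


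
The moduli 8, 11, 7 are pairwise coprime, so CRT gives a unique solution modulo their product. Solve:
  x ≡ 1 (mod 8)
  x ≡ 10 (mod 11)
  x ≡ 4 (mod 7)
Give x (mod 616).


Moduli 8, 11, 7 are pairwise coprime; by CRT there is a unique solution modulo M = 8 · 11 · 7 = 616.
Solve pairwise, accumulating the modulus:
  Start with x ≡ 1 (mod 8).
  Combine with x ≡ 10 (mod 11): since gcd(8, 11) = 1, we get a unique residue mod 88.
    Write x = 1 + 8·t and substitute into x ≡ 10 (mod 11): 8·t ≡ 10 − 1 = 9 (mod 11).
    The inverse of 8 mod 11 is 7 (since 8·7 = 56 = 5·11 + 1), so t ≡ 7·9 = 63 ≡ 8 (mod 11).
    Then x = 1 + 8·8 = 65, valid modulo lcm(8, 11) = 88: x ≡ 65 (mod 88).
  Combine with x ≡ 4 (mod 7): since gcd(88, 7) = 1, we get a unique residue mod 616.
    Write x = 65 + 88·t and substitute into x ≡ 4 (mod 7): 88·t ≡ 4 − 65 = -61 (mod 7).
    Reduce coefficients mod 7: 4·t ≡ 2 (mod 7).
    The inverse of 4 mod 7 is 2 (since 4·2 = 8 = 1·7 + 1), so t ≡ 2·2 = 4 ≡ 4 (mod 7).
    Then x = 65 + 88·4 = 417, valid modulo lcm(88, 7) = 616: x ≡ 417 (mod 616).
Verify: 417 mod 8 = 1 ✓, 417 mod 11 = 10 ✓, 417 mod 7 = 4 ✓.

x ≡ 417 (mod 616).


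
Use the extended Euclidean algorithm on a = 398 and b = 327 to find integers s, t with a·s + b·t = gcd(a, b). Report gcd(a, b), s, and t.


Euclidean algorithm on (398, 327) — divide until remainder is 0:
  398 = 1 · 327 + 71
  327 = 4 · 71 + 43
  71 = 1 · 43 + 28
  43 = 1 · 28 + 15
  28 = 1 · 15 + 13
  15 = 1 · 13 + 2
  13 = 6 · 2 + 1
  2 = 2 · 1 + 0
gcd(398, 327) = 1.
Track Bezout coefficients alongside the remainders: start with r₀ = 398 = a·1 + b·0 (s = 1, t = 0) and r₁ = 327 = a·0 + b·1 (s = 0, t = 1); each new remainder r_{k+1} = r_{k-1} − q_k·r_k inherits s_{k+1} = s_{k-1} − q_k·s_k, t_{k+1} = t_{k-1} − q_k·t_k, so r_k = a·s_k + b·t_k at every step:
  q = 1: r = 71, s = 1 − 1·0 = 1, t = 0 − 1·1 = -1  (check: 398·1 + 327·(-1) = 71)
  q = 4: r = 43, s = 0 − 4·1 = -4, t = 1 − 4·(-1) = 5  (check: 398·(-4) + 327·5 = 43)
  q = 1: r = 28, s = 1 − 1·(-4) = 5, t = -1 − 1·5 = -6  (check: 398·5 + 327·(-6) = 28)
  q = 1: r = 15, s = -4 − 1·5 = -9, t = 5 − 1·(-6) = 11  (check: 398·(-9) + 327·11 = 15)
  q = 1: r = 13, s = 5 − 1·(-9) = 14, t = -6 − 1·11 = -17  (check: 398·14 + 327·(-17) = 13)
  q = 1: r = 2, s = -9 − 1·14 = -23, t = 11 − 1·(-17) = 28  (check: 398·(-23) + 327·28 = 2)
  q = 6: r = 1, s = 14 − 6·(-23) = 152, t = -17 − 6·28 = -185  (check: 398·152 + 327·(-185) = 1)
The row with r = 1 (the gcd) gives the Bezout coefficients s = 152, t = -185.
Result: 398 · (152) + 327 · (-185) = 1.

gcd(398, 327) = 1; s = 152, t = -185 (check: 398·152 + 327·(-185) = 1).


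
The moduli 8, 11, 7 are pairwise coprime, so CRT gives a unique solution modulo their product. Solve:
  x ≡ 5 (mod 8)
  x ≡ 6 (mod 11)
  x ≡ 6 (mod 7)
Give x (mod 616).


Moduli 8, 11, 7 are pairwise coprime; by CRT there is a unique solution modulo M = 8 · 11 · 7 = 616.
Solve pairwise, accumulating the modulus:
  Start with x ≡ 5 (mod 8).
  Combine with x ≡ 6 (mod 11): since gcd(8, 11) = 1, we get a unique residue mod 88.
    Write x = 5 + 8·t and substitute into x ≡ 6 (mod 11): 8·t ≡ 6 − 5 = 1 (mod 11).
    The inverse of 8 mod 11 is 7 (since 8·7 = 56 = 5·11 + 1), so t ≡ 7·1 = 7 ≡ 7 (mod 11).
    Then x = 5 + 8·7 = 61, valid modulo lcm(8, 11) = 88: x ≡ 61 (mod 88).
  Combine with x ≡ 6 (mod 7): since gcd(88, 7) = 1, we get a unique residue mod 616.
    Write x = 61 + 88·t and substitute into x ≡ 6 (mod 7): 88·t ≡ 6 − 61 = -55 (mod 7).
    Reduce coefficients mod 7: 4·t ≡ 1 (mod 7).
    The inverse of 4 mod 7 is 2 (since 4·2 = 8 = 1·7 + 1), so t ≡ 2·1 = 2 ≡ 2 (mod 7).
    Then x = 61 + 88·2 = 237, valid modulo lcm(88, 7) = 616: x ≡ 237 (mod 616).
Verify: 237 mod 8 = 5 ✓, 237 mod 11 = 6 ✓, 237 mod 7 = 6 ✓.

x ≡ 237 (mod 616).


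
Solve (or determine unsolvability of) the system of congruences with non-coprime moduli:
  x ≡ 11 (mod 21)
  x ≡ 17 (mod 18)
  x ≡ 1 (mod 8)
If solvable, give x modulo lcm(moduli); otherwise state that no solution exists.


Moduli 21, 18, 8 are not pairwise coprime, so CRT works modulo lcm(m_i) when all pairwise compatibility conditions hold.
Pairwise compatibility: gcd(m_i, m_j) must divide a_i - a_j for every pair.
Merge one congruence at a time:
  Start: x ≡ 11 (mod 21).
  Combine with x ≡ 17 (mod 18): gcd(21, 18) = 3; 17 - 11 = 6, which IS divisible by 3, so compatible.
    Write x = 11 + 21·t and substitute into x ≡ 17 (mod 18): 21·t ≡ 17 − 11 = 6 (mod 18).
    Divide the congruence (and modulus) by g = 3: 7·t ≡ 2 (mod 6).
    Reduce coefficients mod 6: 1·t ≡ 2 (mod 6).
    So t ≡ 2 (mod 6).
    Then x = 11 + 21·2 = 53, valid modulo lcm(21, 18) = 126: x ≡ 53 (mod 126).
  Combine with x ≡ 1 (mod 8): gcd(126, 8) = 2; 1 - 53 = -52, which IS divisible by 2, so compatible.
    Write x = 53 + 126·t and substitute into x ≡ 1 (mod 8): 126·t ≡ 1 − 53 = -52 (mod 8).
    Divide the congruence (and modulus) by g = 2: 63·t ≡ -26 (mod 4).
    Reduce coefficients mod 4: 3·t ≡ 2 (mod 4).
    The inverse of 3 mod 4 is 3 (since 3·3 = 9 = 2·4 + 1), so t ≡ 3·2 = 6 ≡ 2 (mod 4).
    Then x = 53 + 126·2 = 305, valid modulo lcm(126, 8) = 504: x ≡ 305 (mod 504).
Verify: 305 mod 21 = 11, 305 mod 18 = 17, 305 mod 8 = 1.

x ≡ 305 (mod 504).


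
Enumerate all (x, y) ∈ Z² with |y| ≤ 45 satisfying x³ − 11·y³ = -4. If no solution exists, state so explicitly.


The equation is x³ - 11y³ = -4. For fixed y, x³ = 11·y³ − 4, so a solution requires the RHS to be a perfect cube.
Strategy: iterate y from -45 to 45, compute RHS = 11·y³ − 4, and check whether it is a (positive or negative) perfect cube.
Check small values of y:
  y = 0: RHS = -4 is not a perfect cube.
  y = 1: RHS = 7 is not a perfect cube.
  y = -1: RHS = -15 is not a perfect cube.
  y = 2: RHS = 84 is not a perfect cube.
  y = -2: RHS = -92 is not a perfect cube.
  y = 3: RHS = 293 is not a perfect cube.
  y = -3: RHS = -301 is not a perfect cube.
Continuing the search up to |y| = 45 finds no solutions either.
No (x, y) in the scanned range satisfies the equation.

No integer solutions with |y| ≤ 45.


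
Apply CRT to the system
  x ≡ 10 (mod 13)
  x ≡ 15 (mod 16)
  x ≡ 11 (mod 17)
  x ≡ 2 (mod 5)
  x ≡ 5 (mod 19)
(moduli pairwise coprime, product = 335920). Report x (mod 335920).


Product of moduli M = 13 · 16 · 17 · 5 · 19 = 335920.
Merge one congruence at a time:
  Start: x ≡ 10 (mod 13).
  Combine with x ≡ 15 (mod 16); new modulus lcm = 208.
    Write x = 10 + 13·t and substitute into x ≡ 15 (mod 16): 13·t ≡ 15 − 10 = 5 (mod 16).
    The inverse of 13 mod 16 is 5 (since 13·5 = 65 = 4·16 + 1), so t ≡ 5·5 = 25 ≡ 9 (mod 16).
    Then x = 10 + 13·9 = 127, valid modulo lcm(13, 16) = 208: x ≡ 127 (mod 208).
  Combine with x ≡ 11 (mod 17); new modulus lcm = 3536.
    Write x = 127 + 208·t and substitute into x ≡ 11 (mod 17): 208·t ≡ 11 − 127 = -116 (mod 17).
    Reduce coefficients mod 17: 4·t ≡ 3 (mod 17).
    The inverse of 4 mod 17 is 13 (since 4·13 = 52 = 3·17 + 1), so t ≡ 13·3 = 39 ≡ 5 (mod 17).
    Then x = 127 + 208·5 = 1167, valid modulo lcm(208, 17) = 3536: x ≡ 1167 (mod 3536).
  Combine with x ≡ 2 (mod 5); new modulus lcm = 17680.
    Write x = 1167 + 3536·t and substitute into x ≡ 2 (mod 5): 3536·t ≡ 2 − 1167 = -1165 (mod 5).
    Reduce coefficients mod 5: 1·t ≡ 0 (mod 5).
    So t ≡ 0 (mod 5).
    Then x = 1167 + 3536·0 = 1167, valid modulo lcm(3536, 5) = 17680: x ≡ 1167 (mod 17680).
  Combine with x ≡ 5 (mod 19); new modulus lcm = 335920.
    Write x = 1167 + 17680·t and substitute into x ≡ 5 (mod 19): 17680·t ≡ 5 − 1167 = -1162 (mod 19).
    Reduce coefficients mod 19: 10·t ≡ 16 (mod 19).
    The inverse of 10 mod 19 is 2 (since 10·2 = 20 = 1·19 + 1), so t ≡ 2·16 = 32 ≡ 13 (mod 19).
    Then x = 1167 + 17680·13 = 231007, valid modulo lcm(17680, 19) = 335920: x ≡ 231007 (mod 335920).
Verify against each original: 231007 mod 13 = 10, 231007 mod 16 = 15, 231007 mod 17 = 11, 231007 mod 5 = 2, 231007 mod 19 = 5.

x ≡ 231007 (mod 335920).


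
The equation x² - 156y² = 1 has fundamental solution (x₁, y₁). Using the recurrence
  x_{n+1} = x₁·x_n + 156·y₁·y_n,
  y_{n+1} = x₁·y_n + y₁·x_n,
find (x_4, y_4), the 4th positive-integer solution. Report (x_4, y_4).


Step 1: Find the fundamental solution (x₁, y₁) of x² - 156y² = 1.
  Expand √156 as a continued fraction. a₀ = ⌊√156⌋ = 12; iterate m_{k+1} = d_k·a_k − m_k, d_{k+1} = (156 − m_{k+1}²)/d_k, a_{k+1} = ⌊(a₀ + m_{k+1})/d_{k+1}⌋ (starting m₀ = 0, d₀ = 1), with convergents p_k = a_k·p_{k-1} + p_{k-2}, q_k = a_k·q_{k-1} + q_{k-2} (p₋₁ = 1, q₋₁ = 0):
  k = 0: a₀ = 12; p₀/q₀ = 12/1; p₀² − 156·q₀² = 144 − 156 = -12.
  k = 1: m = 12, d = 12, a = ⌊(12 + 12)/12⌋ = 2; p/q = (2·12 + 1)/(2·1 + 0) = 25/2; p² − 156·q² = 625 − 624 = 1.
  The first convergent with p² − 156·q² = 1 gives the fundamental solution (x₁, y₁) = (25, 2).
Step 2: Apply the recurrence (x_{n+1}, y_{n+1}) = (x₁x_n + 156y₁y_n, x₁y_n + y₁x_n) repeatedly.
  From (x_1, y_1) = (25, 2): x_2 = 25·25 + 156·2·2 = 1249; y_2 = 25·2 + 2·25 = 100.
  From (x_2, y_2) = (1249, 100): x_3 = 25·1249 + 156·2·100 = 62425; y_3 = 25·100 + 2·1249 = 4998.
  From (x_3, y_3) = (62425, 4998): x_4 = 25·62425 + 156·2·4998 = 3120001; y_4 = 25·4998 + 2·62425 = 249800.
Step 3: Verify x_4² - 156·y_4² = 9734406240001 - 9734406240000 = 1 (should be 1). ✓

(x_1, y_1) = (25, 2); (x_4, y_4) = (3120001, 249800).


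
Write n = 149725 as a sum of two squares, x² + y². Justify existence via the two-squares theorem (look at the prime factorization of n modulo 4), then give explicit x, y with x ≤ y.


Step 1: Factor n = 149725 = 5^2 · 53 · 113.
Step 2: Check the mod-4 condition on each prime factor: 5 ≡ 1 (mod 4), exponent 2; 53 ≡ 1 (mod 4), exponent 1; 113 ≡ 1 (mod 4), exponent 1.
All primes ≡ 3 (mod 4) appear to even exponent (or don't appear), so by the two-squares theorem n IS expressible as a sum of two squares.
Step 3: Build a representation. Group n = k² · m with k = 5 and m = 53 · 113 = 5989 (a product of primes ≡ 1 (mod 4)); a representation of m scales to one of n via (k·x)² + (k·y)² = k²(x² + y²). Each prime p ≡ 1 (mod 4) is itself a sum of two squares; find a² by testing p − a² for a perfect square:
  53: 53 − 1² = 52, 53 − 2² = 49 = 7² ⇒ 53 = 2² + 7².
  113: 113 − 1² = 112, 113 − 2² = 109, 113 − 3² = 104, 113 − 4² = 97, 113 − 5² = 88, 113 − 6² = 77, 113 − 7² = 64 = 8² ⇒ 113 = 7² + 8².
  Combine using the Brahmagupta–Fibonacci identity (a² + b²)(c² + d²) = (ac − bd)² + (ad + bc)² = (ac + bd)² + (ad − bc)²:
  53 · 113 = 5989: from (2² + 7²)(7² + 8²), take (2·7 − 7·8, 2·8 + 7·7) = (14 − 56, 16 + 49) = (-42, 65); dropping signs (only squares matter) gives (42, 65); check 42² + 65² = 1764 + 4225 = 5989 ✓.
  Scale by k = 5: (5·42, 5·65) = (210, 325).
Step 4: Order so x ≤ y and verify: 210² + 325² = 44100 + 105625 = 149725 = n. ✓

n = 149725 = 210² + 325² (one valid representation with x ≤ y).


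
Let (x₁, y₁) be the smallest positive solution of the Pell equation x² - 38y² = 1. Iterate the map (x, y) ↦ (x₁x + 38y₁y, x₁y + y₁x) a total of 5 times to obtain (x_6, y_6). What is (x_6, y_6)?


Step 1: Find the fundamental solution (x₁, y₁) of x² - 38y² = 1.
  Expand √38 as a continued fraction. a₀ = ⌊√38⌋ = 6; iterate m_{k+1} = d_k·a_k − m_k, d_{k+1} = (38 − m_{k+1}²)/d_k, a_{k+1} = ⌊(a₀ + m_{k+1})/d_{k+1}⌋ (starting m₀ = 0, d₀ = 1), with convergents p_k = a_k·p_{k-1} + p_{k-2}, q_k = a_k·q_{k-1} + q_{k-2} (p₋₁ = 1, q₋₁ = 0):
  k = 0: a₀ = 6; p₀/q₀ = 6/1; p₀² − 38·q₀² = 36 − 38 = -2.
  k = 1: m = 6, d = 2, a = ⌊(6 + 6)/2⌋ = 6; p/q = (6·6 + 1)/(6·1 + 0) = 37/6; p² − 38·q² = 1369 − 1368 = 1.
  The first convergent with p² − 38·q² = 1 gives the fundamental solution (x₁, y₁) = (37, 6).
Step 2: Apply the recurrence (x_{n+1}, y_{n+1}) = (x₁x_n + 38y₁y_n, x₁y_n + y₁x_n) repeatedly.
  From (x_1, y_1) = (37, 6): x_2 = 37·37 + 38·6·6 = 2737; y_2 = 37·6 + 6·37 = 444.
  From (x_2, y_2) = (2737, 444): x_3 = 37·2737 + 38·6·444 = 202501; y_3 = 37·444 + 6·2737 = 32850.
  From (x_3, y_3) = (202501, 32850): x_4 = 37·202501 + 38·6·32850 = 14982337; y_4 = 37·32850 + 6·202501 = 2430456.
  From (x_4, y_4) = (14982337, 2430456): x_5 = 37·14982337 + 38·6·2430456 = 1108490437; y_5 = 37·2430456 + 6·14982337 = 179820894.
  From (x_5, y_5) = (1108490437, 179820894): x_6 = 37·1108490437 + 38·6·179820894 = 82013310001; y_6 = 37·179820894 + 6·1108490437 = 13304315700.
Step 3: Verify x_6² - 38·y_6² = 6726183017320126620001 - 6726183017320126620000 = 1 (should be 1). ✓

(x_1, y_1) = (37, 6); (x_6, y_6) = (82013310001, 13304315700).


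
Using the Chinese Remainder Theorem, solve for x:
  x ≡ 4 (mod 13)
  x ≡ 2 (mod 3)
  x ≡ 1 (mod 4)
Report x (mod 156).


Moduli 13, 3, 4 are pairwise coprime; by CRT there is a unique solution modulo M = 13 · 3 · 4 = 156.
Solve pairwise, accumulating the modulus:
  Start with x ≡ 4 (mod 13).
  Combine with x ≡ 2 (mod 3): since gcd(13, 3) = 1, we get a unique residue mod 39.
    Write x = 4 + 13·t and substitute into x ≡ 2 (mod 3): 13·t ≡ 2 − 4 = -2 (mod 3).
    Reduce coefficients mod 3: 1·t ≡ 1 (mod 3).
    So t ≡ 1 (mod 3).
    Then x = 4 + 13·1 = 17, valid modulo lcm(13, 3) = 39: x ≡ 17 (mod 39).
  Combine with x ≡ 1 (mod 4): since gcd(39, 4) = 1, we get a unique residue mod 156.
    Write x = 17 + 39·t and substitute into x ≡ 1 (mod 4): 39·t ≡ 1 − 17 = -16 (mod 4).
    Reduce coefficients mod 4: 3·t ≡ 0 (mod 4).
    The inverse of 3 mod 4 is 3 (since 3·3 = 9 = 2·4 + 1), so t ≡ 3·0 = 0 ≡ 0 (mod 4).
    Then x = 17 + 39·0 = 17, valid modulo lcm(39, 4) = 156: x ≡ 17 (mod 156).
Verify: 17 mod 13 = 4 ✓, 17 mod 3 = 2 ✓, 17 mod 4 = 1 ✓.

x ≡ 17 (mod 156).


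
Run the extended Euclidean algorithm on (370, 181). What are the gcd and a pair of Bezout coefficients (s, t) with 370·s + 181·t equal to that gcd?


Euclidean algorithm on (370, 181) — divide until remainder is 0:
  370 = 2 · 181 + 8
  181 = 22 · 8 + 5
  8 = 1 · 5 + 3
  5 = 1 · 3 + 2
  3 = 1 · 2 + 1
  2 = 2 · 1 + 0
gcd(370, 181) = 1.
Track Bezout coefficients alongside the remainders: start with r₀ = 370 = a·1 + b·0 (s = 1, t = 0) and r₁ = 181 = a·0 + b·1 (s = 0, t = 1); each new remainder r_{k+1} = r_{k-1} − q_k·r_k inherits s_{k+1} = s_{k-1} − q_k·s_k, t_{k+1} = t_{k-1} − q_k·t_k, so r_k = a·s_k + b·t_k at every step:
  q = 2: r = 8, s = 1 − 2·0 = 1, t = 0 − 2·1 = -2  (check: 370·1 + 181·(-2) = 8)
  q = 22: r = 5, s = 0 − 22·1 = -22, t = 1 − 22·(-2) = 45  (check: 370·(-22) + 181·45 = 5)
  q = 1: r = 3, s = 1 − 1·(-22) = 23, t = -2 − 1·45 = -47  (check: 370·23 + 181·(-47) = 3)
  q = 1: r = 2, s = -22 − 1·23 = -45, t = 45 − 1·(-47) = 92  (check: 370·(-45) + 181·92 = 2)
  q = 1: r = 1, s = 23 − 1·(-45) = 68, t = -47 − 1·92 = -139  (check: 370·68 + 181·(-139) = 1)
The row with r = 1 (the gcd) gives the Bezout coefficients s = 68, t = -139.
Result: 370 · (68) + 181 · (-139) = 1.

gcd(370, 181) = 1; s = 68, t = -139 (check: 370·68 + 181·(-139) = 1).


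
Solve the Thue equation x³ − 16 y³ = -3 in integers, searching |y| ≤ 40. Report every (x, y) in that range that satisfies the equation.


The equation is x³ - 16y³ = -3. For fixed y, x³ = 16·y³ − 3, so a solution requires the RHS to be a perfect cube.
Strategy: iterate y from -40 to 40, compute RHS = 16·y³ − 3, and check whether it is a (positive or negative) perfect cube.
Check small values of y:
  y = 0: RHS = -3 is not a perfect cube.
  y = 1: RHS = 13 is not a perfect cube.
  y = -1: RHS = -19 is not a perfect cube.
  y = 2: RHS = 125 = (5)³ ⇒ x = 5 works.
  y = -2: RHS = -131 is not a perfect cube.
  y = 3: RHS = 429 is not a perfect cube.
  y = -3: RHS = -435 is not a perfect cube.
Continuing the search up to |y| = 40 finds no further solutions beyond those listed.
Collected solutions: (5, 2).

Solutions (with |y| ≤ 40): (5, 2).


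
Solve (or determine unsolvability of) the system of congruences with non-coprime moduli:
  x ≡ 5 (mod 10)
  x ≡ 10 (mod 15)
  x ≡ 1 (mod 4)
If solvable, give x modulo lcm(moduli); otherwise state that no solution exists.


Moduli 10, 15, 4 are not pairwise coprime, so CRT works modulo lcm(m_i) when all pairwise compatibility conditions hold.
Pairwise compatibility: gcd(m_i, m_j) must divide a_i - a_j for every pair.
Merge one congruence at a time:
  Start: x ≡ 5 (mod 10).
  Combine with x ≡ 10 (mod 15): gcd(10, 15) = 5; 10 - 5 = 5, which IS divisible by 5, so compatible.
    Write x = 5 + 10·t and substitute into x ≡ 10 (mod 15): 10·t ≡ 10 − 5 = 5 (mod 15).
    Divide the congruence (and modulus) by g = 5: 2·t ≡ 1 (mod 3).
    The inverse of 2 mod 3 is 2 (since 2·2 = 4 = 1·3 + 1), so t ≡ 2·1 = 2 ≡ 2 (mod 3).
    Then x = 5 + 10·2 = 25, valid modulo lcm(10, 15) = 30: x ≡ 25 (mod 30).
  Combine with x ≡ 1 (mod 4): gcd(30, 4) = 2; 1 - 25 = -24, which IS divisible by 2, so compatible.
    Write x = 25 + 30·t and substitute into x ≡ 1 (mod 4): 30·t ≡ 1 − 25 = -24 (mod 4).
    Divide the congruence (and modulus) by g = 2: 15·t ≡ -12 (mod 2).
    Reduce coefficients mod 2: 1·t ≡ 0 (mod 2).
    So t ≡ 0 (mod 2).
    Then x = 25 + 30·0 = 25, valid modulo lcm(30, 4) = 60: x ≡ 25 (mod 60).
Verify: 25 mod 10 = 5, 25 mod 15 = 10, 25 mod 4 = 1.

x ≡ 25 (mod 60).


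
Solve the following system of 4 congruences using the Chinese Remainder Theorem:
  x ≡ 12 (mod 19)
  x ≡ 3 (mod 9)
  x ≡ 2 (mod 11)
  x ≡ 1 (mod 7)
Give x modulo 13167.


Product of moduli M = 19 · 9 · 11 · 7 = 13167.
Merge one congruence at a time:
  Start: x ≡ 12 (mod 19).
  Combine with x ≡ 3 (mod 9); new modulus lcm = 171.
    Write x = 12 + 19·t and substitute into x ≡ 3 (mod 9): 19·t ≡ 3 − 12 = -9 (mod 9).
    Reduce coefficients mod 9: 1·t ≡ 0 (mod 9).
    So t ≡ 0 (mod 9).
    Then x = 12 + 19·0 = 12, valid modulo lcm(19, 9) = 171: x ≡ 12 (mod 171).
  Combine with x ≡ 2 (mod 11); new modulus lcm = 1881.
    Write x = 12 + 171·t and substitute into x ≡ 2 (mod 11): 171·t ≡ 2 − 12 = -10 (mod 11).
    Reduce coefficients mod 11: 6·t ≡ 1 (mod 11).
    The inverse of 6 mod 11 is 2 (since 6·2 = 12 = 1·11 + 1), so t ≡ 2·1 = 2 ≡ 2 (mod 11).
    Then x = 12 + 171·2 = 354, valid modulo lcm(171, 11) = 1881: x ≡ 354 (mod 1881).
  Combine with x ≡ 1 (mod 7); new modulus lcm = 13167.
    Write x = 354 + 1881·t and substitute into x ≡ 1 (mod 7): 1881·t ≡ 1 − 354 = -353 (mod 7).
    Reduce coefficients mod 7: 5·t ≡ 4 (mod 7).
    The inverse of 5 mod 7 is 3 (since 5·3 = 15 = 2·7 + 1), so t ≡ 3·4 = 12 ≡ 5 (mod 7).
    Then x = 354 + 1881·5 = 9759, valid modulo lcm(1881, 7) = 13167: x ≡ 9759 (mod 13167).
Verify against each original: 9759 mod 19 = 12, 9759 mod 9 = 3, 9759 mod 11 = 2, 9759 mod 7 = 1.

x ≡ 9759 (mod 13167).


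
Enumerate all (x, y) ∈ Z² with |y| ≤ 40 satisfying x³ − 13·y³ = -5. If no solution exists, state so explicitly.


The equation is x³ - 13y³ = -5. For fixed y, x³ = 13·y³ − 5, so a solution requires the RHS to be a perfect cube.
Strategy: iterate y from -40 to 40, compute RHS = 13·y³ − 5, and check whether it is a (positive or negative) perfect cube.
Check small values of y:
  y = 0: RHS = -5 is not a perfect cube.
  y = 1: RHS = 8 = (2)³ ⇒ x = 2 works.
  y = -1: RHS = -18 is not a perfect cube.
  y = 2: RHS = 99 is not a perfect cube.
  y = -2: RHS = -109 is not a perfect cube.
  y = 3: RHS = 346 is not a perfect cube.
  y = -3: RHS = -356 is not a perfect cube.
Continuing the search up to |y| = 40 finds no further solutions beyond those listed.
Collected solutions: (2, 1).

Solutions (with |y| ≤ 40): (2, 1).


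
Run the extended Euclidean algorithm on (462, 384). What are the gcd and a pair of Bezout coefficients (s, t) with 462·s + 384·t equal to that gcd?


Euclidean algorithm on (462, 384) — divide until remainder is 0:
  462 = 1 · 384 + 78
  384 = 4 · 78 + 72
  78 = 1 · 72 + 6
  72 = 12 · 6 + 0
gcd(462, 384) = 6.
Track Bezout coefficients alongside the remainders: start with r₀ = 462 = a·1 + b·0 (s = 1, t = 0) and r₁ = 384 = a·0 + b·1 (s = 0, t = 1); each new remainder r_{k+1} = r_{k-1} − q_k·r_k inherits s_{k+1} = s_{k-1} − q_k·s_k, t_{k+1} = t_{k-1} − q_k·t_k, so r_k = a·s_k + b·t_k at every step:
  q = 1: r = 78, s = 1 − 1·0 = 1, t = 0 − 1·1 = -1  (check: 462·1 + 384·(-1) = 78)
  q = 4: r = 72, s = 0 − 4·1 = -4, t = 1 − 4·(-1) = 5  (check: 462·(-4) + 384·5 = 72)
  q = 1: r = 6, s = 1 − 1·(-4) = 5, t = -1 − 1·5 = -6  (check: 462·5 + 384·(-6) = 6)
The row with r = 6 (the gcd) gives the Bezout coefficients s = 5, t = -6.
Result: 462 · (5) + 384 · (-6) = 6.

gcd(462, 384) = 6; s = 5, t = -6 (check: 462·5 + 384·(-6) = 6).


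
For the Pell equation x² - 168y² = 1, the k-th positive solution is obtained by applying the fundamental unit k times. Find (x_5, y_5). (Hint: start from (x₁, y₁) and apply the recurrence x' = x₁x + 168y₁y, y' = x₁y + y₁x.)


Step 1: Find the fundamental solution (x₁, y₁) of x² - 168y² = 1.
  Expand √168 as a continued fraction. a₀ = ⌊√168⌋ = 12; iterate m_{k+1} = d_k·a_k − m_k, d_{k+1} = (168 − m_{k+1}²)/d_k, a_{k+1} = ⌊(a₀ + m_{k+1})/d_{k+1}⌋ (starting m₀ = 0, d₀ = 1), with convergents p_k = a_k·p_{k-1} + p_{k-2}, q_k = a_k·q_{k-1} + q_{k-2} (p₋₁ = 1, q₋₁ = 0):
  k = 0: a₀ = 12; p₀/q₀ = 12/1; p₀² − 168·q₀² = 144 − 168 = -24.
  k = 1: m = 12, d = 24, a = ⌊(12 + 12)/24⌋ = 1; p/q = (1·12 + 1)/(1·1 + 0) = 13/1; p² − 168·q² = 169 − 168 = 1.
  The first convergent with p² − 168·q² = 1 gives the fundamental solution (x₁, y₁) = (13, 1).
Step 2: Apply the recurrence (x_{n+1}, y_{n+1}) = (x₁x_n + 168y₁y_n, x₁y_n + y₁x_n) repeatedly.
  From (x_1, y_1) = (13, 1): x_2 = 13·13 + 168·1·1 = 337; y_2 = 13·1 + 1·13 = 26.
  From (x_2, y_2) = (337, 26): x_3 = 13·337 + 168·1·26 = 8749; y_3 = 13·26 + 1·337 = 675.
  From (x_3, y_3) = (8749, 675): x_4 = 13·8749 + 168·1·675 = 227137; y_4 = 13·675 + 1·8749 = 17524.
  From (x_4, y_4) = (227137, 17524): x_5 = 13·227137 + 168·1·17524 = 5896813; y_5 = 13·17524 + 1·227137 = 454949.
Step 3: Verify x_5² - 168·y_5² = 34772403556969 - 34772403556968 = 1 (should be 1). ✓

(x_1, y_1) = (13, 1); (x_5, y_5) = (5896813, 454949).


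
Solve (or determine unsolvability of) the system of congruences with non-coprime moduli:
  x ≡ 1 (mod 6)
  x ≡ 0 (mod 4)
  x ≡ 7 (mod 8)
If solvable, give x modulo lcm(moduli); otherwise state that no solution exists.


Moduli 6, 4, 8 are not pairwise coprime, so CRT works modulo lcm(m_i) when all pairwise compatibility conditions hold.
Pairwise compatibility: gcd(m_i, m_j) must divide a_i - a_j for every pair.
Merge one congruence at a time:
  Start: x ≡ 1 (mod 6).
  Combine with x ≡ 0 (mod 4): gcd(6, 4) = 2, and 0 - 1 = -1 is NOT divisible by 2.
    ⇒ system is inconsistent (no integer solution).

No solution (the system is inconsistent).


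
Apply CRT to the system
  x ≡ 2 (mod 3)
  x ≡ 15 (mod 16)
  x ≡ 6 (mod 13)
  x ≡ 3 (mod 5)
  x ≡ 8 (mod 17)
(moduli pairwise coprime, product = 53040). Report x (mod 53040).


Product of moduli M = 3 · 16 · 13 · 5 · 17 = 53040.
Merge one congruence at a time:
  Start: x ≡ 2 (mod 3).
  Combine with x ≡ 15 (mod 16); new modulus lcm = 48.
    Write x = 2 + 3·t and substitute into x ≡ 15 (mod 16): 3·t ≡ 15 − 2 = 13 (mod 16).
    The inverse of 3 mod 16 is 11 (since 3·11 = 33 = 2·16 + 1), so t ≡ 11·13 = 143 ≡ 15 (mod 16).
    Then x = 2 + 3·15 = 47, valid modulo lcm(3, 16) = 48: x ≡ 47 (mod 48).
  Combine with x ≡ 6 (mod 13); new modulus lcm = 624.
    Write x = 47 + 48·t and substitute into x ≡ 6 (mod 13): 48·t ≡ 6 − 47 = -41 (mod 13).
    Reduce coefficients mod 13: 9·t ≡ 11 (mod 13).
    The inverse of 9 mod 13 is 3 (since 9·3 = 27 = 2·13 + 1), so t ≡ 3·11 = 33 ≡ 7 (mod 13).
    Then x = 47 + 48·7 = 383, valid modulo lcm(48, 13) = 624: x ≡ 383 (mod 624).
  Combine with x ≡ 3 (mod 5); new modulus lcm = 3120.
    Write x = 383 + 624·t and substitute into x ≡ 3 (mod 5): 624·t ≡ 3 − 383 = -380 (mod 5).
    Reduce coefficients mod 5: 4·t ≡ 0 (mod 5).
    The inverse of 4 mod 5 is 4 (since 4·4 = 16 = 3·5 + 1), so t ≡ 4·0 = 0 ≡ 0 (mod 5).
    Then x = 383 + 624·0 = 383, valid modulo lcm(624, 5) = 3120: x ≡ 383 (mod 3120).
  Combine with x ≡ 8 (mod 17); new modulus lcm = 53040.
    Write x = 383 + 3120·t and substitute into x ≡ 8 (mod 17): 3120·t ≡ 8 − 383 = -375 (mod 17).
    Reduce coefficients mod 17: 9·t ≡ 16 (mod 17).
    The inverse of 9 mod 17 is 2 (since 9·2 = 18 = 1·17 + 1), so t ≡ 2·16 = 32 ≡ 15 (mod 17).
    Then x = 383 + 3120·15 = 47183, valid modulo lcm(3120, 17) = 53040: x ≡ 47183 (mod 53040).
Verify against each original: 47183 mod 3 = 2, 47183 mod 16 = 15, 47183 mod 13 = 6, 47183 mod 5 = 3, 47183 mod 17 = 8.

x ≡ 47183 (mod 53040).


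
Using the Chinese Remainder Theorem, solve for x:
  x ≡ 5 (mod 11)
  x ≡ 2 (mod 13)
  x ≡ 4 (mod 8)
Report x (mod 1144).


Moduli 11, 13, 8 are pairwise coprime; by CRT there is a unique solution modulo M = 11 · 13 · 8 = 1144.
Solve pairwise, accumulating the modulus:
  Start with x ≡ 5 (mod 11).
  Combine with x ≡ 2 (mod 13): since gcd(11, 13) = 1, we get a unique residue mod 143.
    Write x = 5 + 11·t and substitute into x ≡ 2 (mod 13): 11·t ≡ 2 − 5 = -3 (mod 13).
    Reduce coefficients mod 13: 11·t ≡ 10 (mod 13).
    The inverse of 11 mod 13 is 6 (since 11·6 = 66 = 5·13 + 1), so t ≡ 6·10 = 60 ≡ 8 (mod 13).
    Then x = 5 + 11·8 = 93, valid modulo lcm(11, 13) = 143: x ≡ 93 (mod 143).
  Combine with x ≡ 4 (mod 8): since gcd(143, 8) = 1, we get a unique residue mod 1144.
    Write x = 93 + 143·t and substitute into x ≡ 4 (mod 8): 143·t ≡ 4 − 93 = -89 (mod 8).
    Reduce coefficients mod 8: 7·t ≡ 7 (mod 8).
    The inverse of 7 mod 8 is 7 (since 7·7 = 49 = 6·8 + 1), so t ≡ 7·7 = 49 ≡ 1 (mod 8).
    Then x = 93 + 143·1 = 236, valid modulo lcm(143, 8) = 1144: x ≡ 236 (mod 1144).
Verify: 236 mod 11 = 5 ✓, 236 mod 13 = 2 ✓, 236 mod 8 = 4 ✓.

x ≡ 236 (mod 1144).


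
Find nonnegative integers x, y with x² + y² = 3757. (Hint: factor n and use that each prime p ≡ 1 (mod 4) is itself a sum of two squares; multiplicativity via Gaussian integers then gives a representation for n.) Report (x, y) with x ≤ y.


Step 1: Factor n = 3757 = 13 · 17^2.
Step 2: Check the mod-4 condition on each prime factor: 13 ≡ 1 (mod 4), exponent 1; 17 ≡ 1 (mod 4), exponent 2.
All primes ≡ 3 (mod 4) appear to even exponent (or don't appear), so by the two-squares theorem n IS expressible as a sum of two squares.
Step 3: Build a representation. Here n = 13 · 17 · 17 is a product of primes ≡ 1 (mod 4). Each prime p ≡ 1 (mod 4) is itself a sum of two squares; find a² by testing p − a² for a perfect square:
  13: 13 − 1² = 12, 13 − 2² = 9 = 3² ⇒ 13 = 2² + 3².
  17: 17 − 1² = 16 = 4² ⇒ 17 = 1² + 4².
  Combine using the Brahmagupta–Fibonacci identity (a² + b²)(c² + d²) = (ac − bd)² + (ad + bc)² = (ac + bd)² + (ad − bc)²:
  13 · 17 = 221: from (2² + 3²)(1² + 4²), take (2·1 − 3·4, 2·4 + 3·1) = (2 − 12, 8 + 3) = (-10, 11); dropping signs (only squares matter) gives (10, 11); check 10² + 11² = 100 + 121 = 221 ✓.
  221 · 17 = 3757: from (10² + 11²)(1² + 4²), take (10·1 − 11·4, 10·4 + 11·1) = (10 − 44, 40 + 11) = (-34, 51); dropping signs (only squares matter) gives (34, 51); check 34² + 51² = 1156 + 2601 = 3757 ✓.
Step 4: Order so x ≤ y and verify: 34² + 51² = 1156 + 2601 = 3757 = n. ✓

n = 3757 = 34² + 51² (one valid representation with x ≤ y).


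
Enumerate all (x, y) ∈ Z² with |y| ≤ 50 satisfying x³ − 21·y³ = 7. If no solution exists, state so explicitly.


The equation is x³ - 21y³ = 7. For fixed y, x³ = 21·y³ + 7, so a solution requires the RHS to be a perfect cube.
Strategy: iterate y from -50 to 50, compute RHS = 21·y³ + 7, and check whether it is a (positive or negative) perfect cube.
Check small values of y:
  y = 0: RHS = 7 is not a perfect cube.
  y = 1: RHS = 28 is not a perfect cube.
  y = -1: RHS = -14 is not a perfect cube.
  y = 2: RHS = 175 is not a perfect cube.
  y = -2: RHS = -161 is not a perfect cube.
  y = 3: RHS = 574 is not a perfect cube.
  y = -3: RHS = -560 is not a perfect cube.
Continuing the search up to |y| = 50 finds no solutions either.
No (x, y) in the scanned range satisfies the equation.

No integer solutions with |y| ≤ 50.


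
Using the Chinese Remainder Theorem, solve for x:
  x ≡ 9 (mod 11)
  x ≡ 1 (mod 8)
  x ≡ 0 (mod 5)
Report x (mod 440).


Moduli 11, 8, 5 are pairwise coprime; by CRT there is a unique solution modulo M = 11 · 8 · 5 = 440.
Solve pairwise, accumulating the modulus:
  Start with x ≡ 9 (mod 11).
  Combine with x ≡ 1 (mod 8): since gcd(11, 8) = 1, we get a unique residue mod 88.
    Write x = 9 + 11·t and substitute into x ≡ 1 (mod 8): 11·t ≡ 1 − 9 = -8 (mod 8).
    Reduce coefficients mod 8: 3·t ≡ 0 (mod 8).
    The inverse of 3 mod 8 is 3 (since 3·3 = 9 = 1·8 + 1), so t ≡ 3·0 = 0 ≡ 0 (mod 8).
    Then x = 9 + 11·0 = 9, valid modulo lcm(11, 8) = 88: x ≡ 9 (mod 88).
  Combine with x ≡ 0 (mod 5): since gcd(88, 5) = 1, we get a unique residue mod 440.
    Write x = 9 + 88·t and substitute into x ≡ 0 (mod 5): 88·t ≡ 0 − 9 = -9 (mod 5).
    Reduce coefficients mod 5: 3·t ≡ 1 (mod 5).
    The inverse of 3 mod 5 is 2 (since 3·2 = 6 = 1·5 + 1), so t ≡ 2·1 = 2 ≡ 2 (mod 5).
    Then x = 9 + 88·2 = 185, valid modulo lcm(88, 5) = 440: x ≡ 185 (mod 440).
Verify: 185 mod 11 = 9 ✓, 185 mod 8 = 1 ✓, 185 mod 5 = 0 ✓.

x ≡ 185 (mod 440).


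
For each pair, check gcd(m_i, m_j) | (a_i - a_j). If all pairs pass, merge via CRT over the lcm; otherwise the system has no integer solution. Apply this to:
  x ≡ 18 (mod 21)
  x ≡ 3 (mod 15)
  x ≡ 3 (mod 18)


Moduli 21, 15, 18 are not pairwise coprime, so CRT works modulo lcm(m_i) when all pairwise compatibility conditions hold.
Pairwise compatibility: gcd(m_i, m_j) must divide a_i - a_j for every pair.
Merge one congruence at a time:
  Start: x ≡ 18 (mod 21).
  Combine with x ≡ 3 (mod 15): gcd(21, 15) = 3; 3 - 18 = -15, which IS divisible by 3, so compatible.
    Write x = 18 + 21·t and substitute into x ≡ 3 (mod 15): 21·t ≡ 3 − 18 = -15 (mod 15).
    Divide the congruence (and modulus) by g = 3: 7·t ≡ -5 (mod 5).
    Reduce coefficients mod 5: 2·t ≡ 0 (mod 5).
    The inverse of 2 mod 5 is 3 (since 2·3 = 6 = 1·5 + 1), so t ≡ 3·0 = 0 ≡ 0 (mod 5).
    Then x = 18 + 21·0 = 18, valid modulo lcm(21, 15) = 105: x ≡ 18 (mod 105).
  Combine with x ≡ 3 (mod 18): gcd(105, 18) = 3; 3 - 18 = -15, which IS divisible by 3, so compatible.
    Write x = 18 + 105·t and substitute into x ≡ 3 (mod 18): 105·t ≡ 3 − 18 = -15 (mod 18).
    Divide the congruence (and modulus) by g = 3: 35·t ≡ -5 (mod 6).
    Reduce coefficients mod 6: 5·t ≡ 1 (mod 6).
    The inverse of 5 mod 6 is 5 (since 5·5 = 25 = 4·6 + 1), so t ≡ 5·1 = 5 ≡ 5 (mod 6).
    Then x = 18 + 105·5 = 543, valid modulo lcm(105, 18) = 630: x ≡ 543 (mod 630).
Verify: 543 mod 21 = 18, 543 mod 15 = 3, 543 mod 18 = 3.

x ≡ 543 (mod 630).


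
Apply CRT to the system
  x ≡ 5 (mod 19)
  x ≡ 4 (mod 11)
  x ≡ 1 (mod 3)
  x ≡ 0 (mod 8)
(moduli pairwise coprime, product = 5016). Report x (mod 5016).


Product of moduli M = 19 · 11 · 3 · 8 = 5016.
Merge one congruence at a time:
  Start: x ≡ 5 (mod 19).
  Combine with x ≡ 4 (mod 11); new modulus lcm = 209.
    Write x = 5 + 19·t and substitute into x ≡ 4 (mod 11): 19·t ≡ 4 − 5 = -1 (mod 11).
    Reduce coefficients mod 11: 8·t ≡ 10 (mod 11).
    The inverse of 8 mod 11 is 7 (since 8·7 = 56 = 5·11 + 1), so t ≡ 7·10 = 70 ≡ 4 (mod 11).
    Then x = 5 + 19·4 = 81, valid modulo lcm(19, 11) = 209: x ≡ 81 (mod 209).
  Combine with x ≡ 1 (mod 3); new modulus lcm = 627.
    Write x = 81 + 209·t and substitute into x ≡ 1 (mod 3): 209·t ≡ 1 − 81 = -80 (mod 3).
    Reduce coefficients mod 3: 2·t ≡ 1 (mod 3).
    The inverse of 2 mod 3 is 2 (since 2·2 = 4 = 1·3 + 1), so t ≡ 2·1 = 2 ≡ 2 (mod 3).
    Then x = 81 + 209·2 = 499, valid modulo lcm(209, 3) = 627: x ≡ 499 (mod 627).
  Combine with x ≡ 0 (mod 8); new modulus lcm = 5016.
    Write x = 499 + 627·t and substitute into x ≡ 0 (mod 8): 627·t ≡ 0 − 499 = -499 (mod 8).
    Reduce coefficients mod 8: 3·t ≡ 5 (mod 8).
    The inverse of 3 mod 8 is 3 (since 3·3 = 9 = 1·8 + 1), so t ≡ 3·5 = 15 ≡ 7 (mod 8).
    Then x = 499 + 627·7 = 4888, valid modulo lcm(627, 8) = 5016: x ≡ 4888 (mod 5016).
Verify against each original: 4888 mod 19 = 5, 4888 mod 11 = 4, 4888 mod 3 = 1, 4888 mod 8 = 0.

x ≡ 4888 (mod 5016).


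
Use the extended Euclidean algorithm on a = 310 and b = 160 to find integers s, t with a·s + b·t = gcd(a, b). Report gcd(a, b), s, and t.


Euclidean algorithm on (310, 160) — divide until remainder is 0:
  310 = 1 · 160 + 150
  160 = 1 · 150 + 10
  150 = 15 · 10 + 0
gcd(310, 160) = 10.
Track Bezout coefficients alongside the remainders: start with r₀ = 310 = a·1 + b·0 (s = 1, t = 0) and r₁ = 160 = a·0 + b·1 (s = 0, t = 1); each new remainder r_{k+1} = r_{k-1} − q_k·r_k inherits s_{k+1} = s_{k-1} − q_k·s_k, t_{k+1} = t_{k-1} − q_k·t_k, so r_k = a·s_k + b·t_k at every step:
  q = 1: r = 150, s = 1 − 1·0 = 1, t = 0 − 1·1 = -1  (check: 310·1 + 160·(-1) = 150)
  q = 1: r = 10, s = 0 − 1·1 = -1, t = 1 − 1·(-1) = 2  (check: 310·(-1) + 160·2 = 10)
The row with r = 10 (the gcd) gives the Bezout coefficients s = -1, t = 2.
Result: 310 · (-1) + 160 · (2) = 10.

gcd(310, 160) = 10; s = -1, t = 2 (check: 310·(-1) + 160·2 = 10).


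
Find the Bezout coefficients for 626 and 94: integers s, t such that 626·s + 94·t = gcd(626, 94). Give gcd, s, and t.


Euclidean algorithm on (626, 94) — divide until remainder is 0:
  626 = 6 · 94 + 62
  94 = 1 · 62 + 32
  62 = 1 · 32 + 30
  32 = 1 · 30 + 2
  30 = 15 · 2 + 0
gcd(626, 94) = 2.
Track Bezout coefficients alongside the remainders: start with r₀ = 626 = a·1 + b·0 (s = 1, t = 0) and r₁ = 94 = a·0 + b·1 (s = 0, t = 1); each new remainder r_{k+1} = r_{k-1} − q_k·r_k inherits s_{k+1} = s_{k-1} − q_k·s_k, t_{k+1} = t_{k-1} − q_k·t_k, so r_k = a·s_k + b·t_k at every step:
  q = 6: r = 62, s = 1 − 6·0 = 1, t = 0 − 6·1 = -6  (check: 626·1 + 94·(-6) = 62)
  q = 1: r = 32, s = 0 − 1·1 = -1, t = 1 − 1·(-6) = 7  (check: 626·(-1) + 94·7 = 32)
  q = 1: r = 30, s = 1 − 1·(-1) = 2, t = -6 − 1·7 = -13  (check: 626·2 + 94·(-13) = 30)
  q = 1: r = 2, s = -1 − 1·2 = -3, t = 7 − 1·(-13) = 20  (check: 626·(-3) + 94·20 = 2)
The row with r = 2 (the gcd) gives the Bezout coefficients s = -3, t = 20.
Result: 626 · (-3) + 94 · (20) = 2.

gcd(626, 94) = 2; s = -3, t = 20 (check: 626·(-3) + 94·20 = 2).


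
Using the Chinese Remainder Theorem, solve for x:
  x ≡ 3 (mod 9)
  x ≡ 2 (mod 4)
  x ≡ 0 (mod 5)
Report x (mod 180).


Moduli 9, 4, 5 are pairwise coprime; by CRT there is a unique solution modulo M = 9 · 4 · 5 = 180.
Solve pairwise, accumulating the modulus:
  Start with x ≡ 3 (mod 9).
  Combine with x ≡ 2 (mod 4): since gcd(9, 4) = 1, we get a unique residue mod 36.
    Write x = 3 + 9·t and substitute into x ≡ 2 (mod 4): 9·t ≡ 2 − 3 = -1 (mod 4).
    Reduce coefficients mod 4: 1·t ≡ 3 (mod 4).
    So t ≡ 3 (mod 4).
    Then x = 3 + 9·3 = 30, valid modulo lcm(9, 4) = 36: x ≡ 30 (mod 36).
  Combine with x ≡ 0 (mod 5): since gcd(36, 5) = 1, we get a unique residue mod 180.
    Write x = 30 + 36·t and substitute into x ≡ 0 (mod 5): 36·t ≡ 0 − 30 = -30 (mod 5).
    Reduce coefficients mod 5: 1·t ≡ 0 (mod 5).
    So t ≡ 0 (mod 5).
    Then x = 30 + 36·0 = 30, valid modulo lcm(36, 5) = 180: x ≡ 30 (mod 180).
Verify: 30 mod 9 = 3 ✓, 30 mod 4 = 2 ✓, 30 mod 5 = 0 ✓.

x ≡ 30 (mod 180).


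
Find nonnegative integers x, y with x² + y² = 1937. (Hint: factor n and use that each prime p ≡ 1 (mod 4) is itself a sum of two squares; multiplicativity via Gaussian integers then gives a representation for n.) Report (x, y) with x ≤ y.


Step 1: Factor n = 1937 = 13 · 149.
Step 2: Check the mod-4 condition on each prime factor: 13 ≡ 1 (mod 4), exponent 1; 149 ≡ 1 (mod 4), exponent 1.
All primes ≡ 3 (mod 4) appear to even exponent (or don't appear), so by the two-squares theorem n IS expressible as a sum of two squares.
Step 3: Build a representation. Here n = 13 · 149 is a product of primes ≡ 1 (mod 4). Each prime p ≡ 1 (mod 4) is itself a sum of two squares; find a² by testing p − a² for a perfect square:
  13: 13 − 1² = 12, 13 − 2² = 9 = 3² ⇒ 13 = 2² + 3².
  149: 149 − 1² = 148, 149 − 2² = 145, 149 − 3² = 140, 149 − 4² = 133, 149 − 5² = 124, 149 − 6² = 113, 149 − 7² = 100 = 10² ⇒ 149 = 7² + 10².
  Combine using the Brahmagupta–Fibonacci identity (a² + b²)(c² + d²) = (ac − bd)² + (ad + bc)² = (ac + bd)² + (ad − bc)²:
  13 · 149 = 1937: from (2² + 3²)(7² + 10²), take (2·7 − 3·10, 2·10 + 3·7) = (14 − 30, 20 + 21) = (-16, 41); dropping signs (only squares matter) gives (16, 41); check 16² + 41² = 256 + 1681 = 1937 ✓.
Step 4: Order so x ≤ y and verify: 16² + 41² = 256 + 1681 = 1937 = n. ✓

n = 1937 = 16² + 41² (one valid representation with x ≤ y).
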